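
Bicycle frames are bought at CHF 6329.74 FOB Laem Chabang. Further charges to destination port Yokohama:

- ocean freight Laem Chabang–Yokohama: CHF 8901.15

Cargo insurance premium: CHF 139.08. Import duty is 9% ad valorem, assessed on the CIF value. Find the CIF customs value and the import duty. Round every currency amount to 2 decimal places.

CIF = FOB price + freight + insurance
CIF = 6329.74 + 8901.15 + 139.08 = 15369.97
Import duty = 15369.97 × 9% = 1383.30

CIF value: CHF 15369.97; import duty: CHF 1383.30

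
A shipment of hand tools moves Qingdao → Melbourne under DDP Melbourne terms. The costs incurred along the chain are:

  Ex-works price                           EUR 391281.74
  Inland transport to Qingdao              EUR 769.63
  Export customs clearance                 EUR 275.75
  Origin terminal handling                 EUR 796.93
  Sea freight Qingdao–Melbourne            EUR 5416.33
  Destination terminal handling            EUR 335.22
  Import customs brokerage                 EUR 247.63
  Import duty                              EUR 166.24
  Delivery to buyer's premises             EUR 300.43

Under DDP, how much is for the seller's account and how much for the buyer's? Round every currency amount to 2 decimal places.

DDP: the seller bears all costs including import duty.
Seller's account: goods 391281.74 + inland to port 769.63 + export clearance 275.75 + origin terminal 796.93 + freight 5416.33 + destination terminal 335.22 + brokerage 247.63 + duty 166.24 + delivery 300.43 = 399589.90
Buyer's account: 0.00

Seller: EUR 399589.90; buyer: EUR 0.00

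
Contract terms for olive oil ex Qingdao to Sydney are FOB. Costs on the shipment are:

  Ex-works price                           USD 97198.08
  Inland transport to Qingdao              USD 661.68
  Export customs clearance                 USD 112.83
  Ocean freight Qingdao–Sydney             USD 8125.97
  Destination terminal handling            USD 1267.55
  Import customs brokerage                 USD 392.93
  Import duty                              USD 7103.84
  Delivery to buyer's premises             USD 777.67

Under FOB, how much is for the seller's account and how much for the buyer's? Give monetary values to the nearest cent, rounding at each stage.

Seller: USD 97972.59; buyer: USD 17667.96

FOB: the seller bears costs until goods are on board at the origin port; the buyer bears freight, insurance and all costs thereafter.
Seller's account: goods 97198.08 + inland to port 661.68 + export clearance 112.83 = 97972.59
Buyer's account: freight 8125.97 + destination terminal 1267.55 + brokerage 392.93 + duty 7103.84 + delivery 777.67 = 17667.96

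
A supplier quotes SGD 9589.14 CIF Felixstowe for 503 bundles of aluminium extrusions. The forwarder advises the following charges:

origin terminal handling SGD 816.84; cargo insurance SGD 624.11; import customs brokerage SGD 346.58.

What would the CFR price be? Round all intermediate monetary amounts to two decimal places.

Not relevant to the conversion: origin terminal — on the seller under both CIF and CFR; already in the CIF price and stays in the CFR price. brokerage — on the buyer under both terms; not part of either seller's price.
From CIF to CFR, the seller no longer bears: insurance.
CFR price = 9589.14 − 624.11 = 8965.03

CFR price: SGD 8965.03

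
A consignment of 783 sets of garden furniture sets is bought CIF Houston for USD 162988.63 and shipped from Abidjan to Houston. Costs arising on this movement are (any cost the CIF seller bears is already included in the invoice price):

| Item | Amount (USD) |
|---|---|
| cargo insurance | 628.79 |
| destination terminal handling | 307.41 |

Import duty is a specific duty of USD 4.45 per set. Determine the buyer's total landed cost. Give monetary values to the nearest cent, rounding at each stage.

CIF: the seller pays costs through ocean freight and marine insurance to the destination port.
Already in the invoice (seller's account under CIF): insurance — exclude.
The CIF price already equals the CIF value: 162988.63
Import duty = 783 × 4.45 = 3484.35
Buyer bears: destination terminal 307.41 + duty 3484.35 = 3791.76
Landed cost = invoice 162988.63 + 3791.76 = 166780.39

Total landed cost: USD 166780.39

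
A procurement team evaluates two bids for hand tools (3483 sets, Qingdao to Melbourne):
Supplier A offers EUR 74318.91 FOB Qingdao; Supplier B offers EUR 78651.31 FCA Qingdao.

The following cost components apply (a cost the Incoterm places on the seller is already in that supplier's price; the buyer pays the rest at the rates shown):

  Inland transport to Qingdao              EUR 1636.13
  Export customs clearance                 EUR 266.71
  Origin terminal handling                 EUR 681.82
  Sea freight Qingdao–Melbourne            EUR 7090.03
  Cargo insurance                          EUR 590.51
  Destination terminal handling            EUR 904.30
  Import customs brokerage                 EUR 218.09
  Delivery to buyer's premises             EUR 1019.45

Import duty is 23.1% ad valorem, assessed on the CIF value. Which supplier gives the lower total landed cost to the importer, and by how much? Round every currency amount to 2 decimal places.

Supplier A is cheaper by EUR 6172.51

Supplier A (FOB):
CIF value = FOB price + freight + insurance = 74318.91 + 7090.03 + 590.51 = 81999.45
Import duty = 81999.45 × 23.1% = 18941.87
Buyer bears (A): 7090.03 + 590.51 + 904.30 + 218.09 + 1019.45 = 9822.38
Landed cost (A) = invoice 74318.91 + 9822.38 + duty 18941.87 = 103083.16
Supplier B (FCA):
CIF value = FCA price + origin terminal + freight + insurance = 78651.31 + 681.82 + 7090.03 + 590.51 = 87013.67
Import duty = 87013.67 × 23.1% = 20100.16
Buyer bears (B): 681.82 + 7090.03 + 590.51 + 904.30 + 218.09 + 1019.45 = 10504.20
Landed cost (B) = invoice 78651.31 + 10504.20 + duty 20100.16 = 109255.67
Difference = |103083.16 − 109255.67| = 6172.51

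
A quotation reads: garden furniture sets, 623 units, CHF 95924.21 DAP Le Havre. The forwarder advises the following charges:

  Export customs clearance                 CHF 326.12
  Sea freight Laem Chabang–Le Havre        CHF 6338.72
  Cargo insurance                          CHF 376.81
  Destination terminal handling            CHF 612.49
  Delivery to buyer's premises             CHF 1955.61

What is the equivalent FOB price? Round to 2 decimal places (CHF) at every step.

Not relevant to the conversion: export clearance — on the seller under both DAP and FOB; already in the DAP price and stays in the FOB price.
From DAP to FOB, the seller no longer bears: freight, insurance, destination terminal, delivery.
FOB price = 95924.21 − 6338.72 − 376.81 − 612.49 − 1955.61 = 86640.58

FOB price: CHF 86640.58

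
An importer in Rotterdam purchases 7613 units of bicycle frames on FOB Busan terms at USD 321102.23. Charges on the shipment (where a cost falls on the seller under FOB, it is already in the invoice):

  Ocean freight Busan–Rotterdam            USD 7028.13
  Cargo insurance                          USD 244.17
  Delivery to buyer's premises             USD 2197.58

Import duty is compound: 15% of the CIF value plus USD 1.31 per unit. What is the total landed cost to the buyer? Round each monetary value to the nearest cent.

Total landed cost: USD 389801.32

FOB: the seller bears costs until goods are on board at the origin port; the buyer bears freight, insurance and all costs thereafter.
CIF value = FOB price + freight + insurance = 321102.23 + 7028.13 + 244.17 = 328374.53
Ad valorem component: 328374.53 × 15% = 49256.18
Specific component: 7613 × 1.31 = 9973.03
Import duty = 49256.18 + 9973.03 = 59229.21
Buyer bears: freight 7028.13 + insurance 244.17 + delivery 2197.58 + duty 59229.21 = 68699.09
Landed cost = invoice 321102.23 + 68699.09 = 389801.32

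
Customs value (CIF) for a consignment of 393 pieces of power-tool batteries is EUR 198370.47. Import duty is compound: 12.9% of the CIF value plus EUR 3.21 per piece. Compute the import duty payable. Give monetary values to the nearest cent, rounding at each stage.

Ad valorem component: 198370.47 × 12.9% = 25589.79
Specific component: 393 × 3.21 = 1261.53
Import duty = 25589.79 + 1261.53 = 26851.32

Import duty: EUR 26851.32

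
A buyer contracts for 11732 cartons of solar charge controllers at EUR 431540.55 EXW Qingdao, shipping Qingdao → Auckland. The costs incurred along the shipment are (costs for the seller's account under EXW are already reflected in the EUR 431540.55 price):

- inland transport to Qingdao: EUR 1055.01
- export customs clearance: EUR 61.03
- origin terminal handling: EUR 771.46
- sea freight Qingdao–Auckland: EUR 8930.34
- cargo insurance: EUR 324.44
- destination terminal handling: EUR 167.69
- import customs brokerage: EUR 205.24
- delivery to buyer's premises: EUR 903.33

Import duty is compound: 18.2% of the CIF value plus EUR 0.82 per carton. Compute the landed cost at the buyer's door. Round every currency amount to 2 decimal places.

Total landed cost: EUR 534147.61

EXW: the seller makes goods available at their premises; the buyer bears all onward costs.
CIF value = EXW price + inland to port + export clearance + origin terminal + freight + insurance = 431540.55 + 1055.01 + 61.03 + 771.46 + 8930.34 + 324.44 = 442682.83
Ad valorem component: 442682.83 × 18.2% = 80568.28
Specific component: 11732 × 0.82 = 9620.24
Import duty = 80568.28 + 9620.24 = 90188.52
Buyer bears: inland to port 1055.01 + export clearance 61.03 + origin terminal 771.46 + freight 8930.34 + insurance 324.44 + destination terminal 167.69 + brokerage 205.24 + delivery 903.33 + duty 90188.52 = 102607.06
Landed cost = invoice 431540.55 + 102607.06 = 534147.61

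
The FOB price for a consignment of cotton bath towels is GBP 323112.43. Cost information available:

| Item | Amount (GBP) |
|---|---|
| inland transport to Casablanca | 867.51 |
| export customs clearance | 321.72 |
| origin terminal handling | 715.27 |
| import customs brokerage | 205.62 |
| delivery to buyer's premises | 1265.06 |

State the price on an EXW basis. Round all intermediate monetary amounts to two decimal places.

Not relevant to the conversion: delivery, brokerage — on the buyer under both terms; not part of either seller's price.
From FOB to EXW, the seller no longer bears: inland to port, export clearance, origin terminal.
EXW price = 323112.43 − 867.51 − 321.72 − 715.27 = 321207.93

EXW price: GBP 321207.93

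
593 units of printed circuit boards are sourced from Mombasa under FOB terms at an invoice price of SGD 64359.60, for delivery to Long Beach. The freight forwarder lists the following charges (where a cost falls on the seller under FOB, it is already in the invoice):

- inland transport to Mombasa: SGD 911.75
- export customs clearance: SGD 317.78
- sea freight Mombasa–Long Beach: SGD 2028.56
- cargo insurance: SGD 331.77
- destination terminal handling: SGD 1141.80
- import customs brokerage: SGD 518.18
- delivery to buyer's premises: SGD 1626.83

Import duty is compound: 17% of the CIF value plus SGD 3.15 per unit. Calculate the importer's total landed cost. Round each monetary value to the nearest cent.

FOB: the seller bears costs until goods are on board at the origin port; the buyer bears freight, insurance and all costs thereafter.
Already in the invoice (seller's account under FOB): inland to port, export clearance — exclude.
CIF value = FOB price + freight + insurance = 64359.60 + 2028.56 + 331.77 = 66719.93
Ad valorem component: 66719.93 × 17% = 11342.39
Specific component: 593 × 3.15 = 1867.95
Import duty = 11342.39 + 1867.95 = 13210.34
Buyer bears: freight 2028.56 + insurance 331.77 + destination terminal 1141.80 + brokerage 518.18 + delivery 1626.83 + duty 13210.34 = 18857.48
Landed cost = invoice 64359.60 + 18857.48 = 83217.08

Total landed cost: SGD 83217.08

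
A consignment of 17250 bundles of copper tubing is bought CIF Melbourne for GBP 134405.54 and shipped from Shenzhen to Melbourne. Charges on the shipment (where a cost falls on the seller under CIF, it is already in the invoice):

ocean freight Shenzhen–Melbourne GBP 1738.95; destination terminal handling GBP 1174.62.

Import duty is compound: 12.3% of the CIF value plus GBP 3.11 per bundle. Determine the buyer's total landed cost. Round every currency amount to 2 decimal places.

Total landed cost: GBP 205759.54

CIF: the seller pays costs through ocean freight and marine insurance to the destination port.
Already in the invoice (seller's account under CIF): freight — exclude.
The CIF price already equals the CIF value: 134405.54
Ad valorem component: 134405.54 × 12.3% = 16531.88
Specific component: 17250 × 3.11 = 53647.50
Import duty = 16531.88 + 53647.50 = 70179.38
Buyer bears: destination terminal 1174.62 + duty 70179.38 = 71354.00
Landed cost = invoice 134405.54 + 71354.00 = 205759.54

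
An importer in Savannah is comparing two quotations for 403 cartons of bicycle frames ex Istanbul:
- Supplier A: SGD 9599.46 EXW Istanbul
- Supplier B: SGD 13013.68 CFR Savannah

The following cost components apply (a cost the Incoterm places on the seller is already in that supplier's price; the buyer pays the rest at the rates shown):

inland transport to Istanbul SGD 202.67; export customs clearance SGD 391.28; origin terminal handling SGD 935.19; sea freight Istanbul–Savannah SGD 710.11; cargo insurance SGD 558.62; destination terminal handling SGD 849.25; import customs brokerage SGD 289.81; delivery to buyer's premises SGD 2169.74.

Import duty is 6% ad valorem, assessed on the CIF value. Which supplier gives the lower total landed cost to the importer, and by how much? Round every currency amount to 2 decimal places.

Supplier A (EXW):
CIF value = EXW price + inland to port + export clearance + origin terminal + freight + insurance = 9599.46 + 202.67 + 391.28 + 935.19 + 710.11 + 558.62 = 12397.33
Import duty = 12397.33 × 6% = 743.84
Buyer bears (A): 202.67 + 391.28 + 935.19 + 710.11 + 558.62 + 849.25 + 289.81 + 2169.74 = 6106.67
Landed cost (A) = invoice 9599.46 + 6106.67 + duty 743.84 = 16449.97
Supplier B (CFR):
CIF value = CFR price + insurance = 13013.68 + 558.62 = 13572.30
Import duty = 13572.30 × 6% = 814.34
Buyer bears (B): 558.62 + 849.25 + 289.81 + 2169.74 = 3867.42
Landed cost (B) = invoice 13013.68 + 3867.42 + duty 814.34 = 17695.44
Difference = |16449.97 − 17695.44| = 1245.47

Supplier A is cheaper by SGD 1245.47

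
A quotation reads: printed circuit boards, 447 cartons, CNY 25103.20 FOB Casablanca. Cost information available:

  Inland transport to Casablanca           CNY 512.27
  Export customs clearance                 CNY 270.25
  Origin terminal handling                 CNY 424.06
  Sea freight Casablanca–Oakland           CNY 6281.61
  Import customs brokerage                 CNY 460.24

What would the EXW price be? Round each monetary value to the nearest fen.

Not relevant to the conversion: freight, brokerage — on the buyer under both terms; not part of either seller's price.
From FOB to EXW, the seller no longer bears: inland to port, export clearance, origin terminal.
EXW price = 25103.20 − 512.27 − 270.25 − 424.06 = 23896.62

EXW price: CNY 23896.62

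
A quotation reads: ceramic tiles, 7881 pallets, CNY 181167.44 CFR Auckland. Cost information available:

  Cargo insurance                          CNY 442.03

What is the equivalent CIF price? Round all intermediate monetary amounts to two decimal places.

CIF price: CNY 181609.47

From CFR to CIF, the seller additionally bears: insurance.
CIF price = 181167.44 + 442.03 = 181609.47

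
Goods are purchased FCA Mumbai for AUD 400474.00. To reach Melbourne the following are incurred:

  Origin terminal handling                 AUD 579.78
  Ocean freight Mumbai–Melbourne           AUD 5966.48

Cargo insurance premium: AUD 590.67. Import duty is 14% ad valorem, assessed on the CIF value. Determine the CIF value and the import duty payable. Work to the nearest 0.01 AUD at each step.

CIF value: AUD 407610.93; import duty: AUD 57065.53

CIF = FCA price + pre-shipment costs + freight + insurance
CIF = 400474.00 + 579.78 + 5966.48 + 590.67 = 407610.93
Import duty = 407610.93 × 14% = 57065.53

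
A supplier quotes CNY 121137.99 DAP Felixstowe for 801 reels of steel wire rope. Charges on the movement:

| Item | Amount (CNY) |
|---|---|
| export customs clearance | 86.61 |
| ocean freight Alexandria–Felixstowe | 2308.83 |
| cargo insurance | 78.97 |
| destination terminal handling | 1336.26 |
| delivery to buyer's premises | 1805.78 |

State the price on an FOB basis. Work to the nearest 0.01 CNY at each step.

Not relevant to the conversion: export clearance — on the seller under both DAP and FOB; already in the DAP price and stays in the FOB price.
From DAP to FOB, the seller no longer bears: freight, insurance, destination terminal, delivery.
FOB price = 121137.99 − 2308.83 − 78.97 − 1336.26 − 1805.78 = 115608.15

FOB price: CNY 115608.15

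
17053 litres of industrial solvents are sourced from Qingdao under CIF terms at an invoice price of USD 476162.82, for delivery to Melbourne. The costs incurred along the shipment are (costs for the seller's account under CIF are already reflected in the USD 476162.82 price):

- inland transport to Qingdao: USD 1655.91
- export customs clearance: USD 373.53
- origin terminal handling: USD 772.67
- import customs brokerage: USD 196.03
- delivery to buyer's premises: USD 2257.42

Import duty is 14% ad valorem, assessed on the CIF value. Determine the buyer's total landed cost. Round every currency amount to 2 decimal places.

Total landed cost: USD 545279.06

CIF: the seller pays costs through ocean freight and marine insurance to the destination port.
Already in the invoice (seller's account under CIF): inland to port, export clearance, origin terminal — exclude.
The CIF price already equals the CIF value: 476162.82
Import duty = 476162.82 × 14% = 66662.79
Buyer bears: brokerage 196.03 + delivery 2257.42 + duty 66662.79 = 69116.24
Landed cost = invoice 476162.82 + 69116.24 = 545279.06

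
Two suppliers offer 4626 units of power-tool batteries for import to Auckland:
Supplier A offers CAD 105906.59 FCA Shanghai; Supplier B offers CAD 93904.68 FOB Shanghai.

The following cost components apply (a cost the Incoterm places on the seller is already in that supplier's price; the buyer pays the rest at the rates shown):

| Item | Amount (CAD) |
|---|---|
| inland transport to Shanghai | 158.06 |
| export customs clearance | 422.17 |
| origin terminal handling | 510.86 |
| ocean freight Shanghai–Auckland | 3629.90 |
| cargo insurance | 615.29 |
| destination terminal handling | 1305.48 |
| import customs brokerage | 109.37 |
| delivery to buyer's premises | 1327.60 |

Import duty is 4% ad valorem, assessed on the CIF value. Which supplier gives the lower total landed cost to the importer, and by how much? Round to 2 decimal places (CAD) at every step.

Supplier B is cheaper by CAD 13013.29

Supplier A (FCA):
CIF value = FCA price + origin terminal + freight + insurance = 105906.59 + 510.86 + 3629.90 + 615.29 = 110662.64
Import duty = 110662.64 × 4% = 4426.51
Buyer bears (A): 510.86 + 3629.90 + 615.29 + 1305.48 + 109.37 + 1327.60 = 7498.50
Landed cost (A) = invoice 105906.59 + 7498.50 + duty 4426.51 = 117831.60
Supplier B (FOB):
CIF value = FOB price + freight + insurance = 93904.68 + 3629.90 + 615.29 = 98149.87
Import duty = 98149.87 × 4% = 3925.99
Buyer bears (B): 3629.90 + 615.29 + 1305.48 + 109.37 + 1327.60 = 6987.64
Landed cost (B) = invoice 93904.68 + 6987.64 + duty 3925.99 = 104818.31
Difference = |117831.60 − 104818.31| = 13013.29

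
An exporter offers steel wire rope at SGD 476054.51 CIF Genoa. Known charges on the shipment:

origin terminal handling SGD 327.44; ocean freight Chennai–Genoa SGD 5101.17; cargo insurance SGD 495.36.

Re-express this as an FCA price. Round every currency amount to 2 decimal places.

FCA price: SGD 470130.54

From CIF to FCA, the seller no longer bears: origin terminal, freight, insurance.
FCA price = 476054.51 − 327.44 − 5101.17 − 495.36 = 470130.54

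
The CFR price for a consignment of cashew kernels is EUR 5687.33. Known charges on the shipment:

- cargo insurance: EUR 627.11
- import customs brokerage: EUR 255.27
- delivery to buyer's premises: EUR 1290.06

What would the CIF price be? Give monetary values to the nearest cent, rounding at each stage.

CIF price: EUR 6314.44

Not relevant to the conversion: delivery, brokerage — on the buyer under both terms; not part of either seller's price.
From CFR to CIF, the seller additionally bears: insurance.
CIF price = 5687.33 + 627.11 = 6314.44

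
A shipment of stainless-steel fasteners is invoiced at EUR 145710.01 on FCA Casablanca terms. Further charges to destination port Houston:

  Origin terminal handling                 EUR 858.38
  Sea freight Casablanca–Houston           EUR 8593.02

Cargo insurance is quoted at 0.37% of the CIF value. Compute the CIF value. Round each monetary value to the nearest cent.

Let C be the CIF value. C = FCA price + pre-shipment costs + freight + 0.37% × C
C − 0.37% × C = 145710.01 + 858.38 + 8593.02
0.9963 × C = 155161.41
C = 155161.41 / 0.9963 = 155737.64
Insurance premium = 0.37% × 155737.64 = 576.23

CIF value: EUR 155737.64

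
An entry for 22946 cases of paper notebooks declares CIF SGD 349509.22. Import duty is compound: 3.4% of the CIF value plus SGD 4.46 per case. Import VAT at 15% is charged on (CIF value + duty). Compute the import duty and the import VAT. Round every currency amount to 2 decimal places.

Import duty: SGD 114222.47; import VAT: SGD 69559.75

Ad valorem component: 349509.22 × 3.4% = 11883.31
Specific component: 22946 × 4.46 = 102339.16
Import duty = 11883.31 + 102339.16 = 114222.47
VAT base = CIF + duty = 349509.22 + 114222.47 = 463731.69
Import VAT = 463731.69 × 15% = 69559.75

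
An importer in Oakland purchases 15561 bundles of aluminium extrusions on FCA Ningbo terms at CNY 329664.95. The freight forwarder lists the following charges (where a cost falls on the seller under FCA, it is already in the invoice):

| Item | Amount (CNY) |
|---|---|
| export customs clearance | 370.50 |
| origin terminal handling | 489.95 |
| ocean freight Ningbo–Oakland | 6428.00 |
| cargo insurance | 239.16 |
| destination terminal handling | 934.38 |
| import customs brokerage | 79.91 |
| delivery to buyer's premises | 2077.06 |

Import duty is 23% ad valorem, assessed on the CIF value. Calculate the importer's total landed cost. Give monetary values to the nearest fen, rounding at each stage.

Total landed cost: CNY 417382.48

FCA: the seller delivers export-cleared goods to the carrier; the buyer bears costs from that point.
Already in the invoice (seller's account under FCA): export clearance — exclude.
CIF value = FCA price + origin terminal + freight + insurance = 329664.95 + 489.95 + 6428.00 + 239.16 = 336822.06
Import duty = 336822.06 × 23% = 77469.07
Buyer bears: origin terminal 489.95 + freight 6428.00 + insurance 239.16 + destination terminal 934.38 + brokerage 79.91 + delivery 2077.06 + duty 77469.07 = 87717.53
Landed cost = invoice 329664.95 + 87717.53 = 417382.48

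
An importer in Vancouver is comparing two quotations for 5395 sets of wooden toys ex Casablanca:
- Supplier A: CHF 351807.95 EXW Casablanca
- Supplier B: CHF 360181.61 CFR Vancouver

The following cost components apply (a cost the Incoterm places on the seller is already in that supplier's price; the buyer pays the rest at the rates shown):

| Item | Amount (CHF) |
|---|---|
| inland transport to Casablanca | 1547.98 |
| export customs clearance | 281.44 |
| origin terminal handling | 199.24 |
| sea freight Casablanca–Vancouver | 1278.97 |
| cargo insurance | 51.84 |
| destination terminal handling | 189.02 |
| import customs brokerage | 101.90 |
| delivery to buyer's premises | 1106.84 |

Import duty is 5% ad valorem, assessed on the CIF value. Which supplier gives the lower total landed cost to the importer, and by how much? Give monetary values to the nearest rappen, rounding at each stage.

Supplier A is cheaper by CHF 5319.33

Supplier A (EXW):
CIF value = EXW price + inland to port + export clearance + origin terminal + freight + insurance = 351807.95 + 1547.98 + 281.44 + 199.24 + 1278.97 + 51.84 = 355167.42
Import duty = 355167.42 × 5% = 17758.37
Buyer bears (A): 1547.98 + 281.44 + 199.24 + 1278.97 + 51.84 + 189.02 + 101.90 + 1106.84 = 4757.23
Landed cost (A) = invoice 351807.95 + 4757.23 + duty 17758.37 = 374323.55
Supplier B (CFR):
CIF value = CFR price + insurance = 360181.61 + 51.84 = 360233.45
Import duty = 360233.45 × 5% = 18011.67
Buyer bears (B): 51.84 + 189.02 + 101.90 + 1106.84 = 1449.60
Landed cost (B) = invoice 360181.61 + 1449.60 + duty 18011.67 = 379642.88
Difference = |374323.55 − 379642.88| = 5319.33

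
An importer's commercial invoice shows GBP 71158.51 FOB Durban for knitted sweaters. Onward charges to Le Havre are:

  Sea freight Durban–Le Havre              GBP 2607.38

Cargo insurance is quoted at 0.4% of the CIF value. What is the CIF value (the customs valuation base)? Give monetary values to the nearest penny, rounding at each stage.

CIF value: GBP 74062.14

Let C be the CIF value. C = FOB price + freight + 0.4% × C
C − 0.4% × C = 71158.51 + 2607.38
0.996 × C = 73765.89
C = 73765.89 / 0.996 = 74062.14
Insurance premium = 0.4% × 74062.14 = 296.25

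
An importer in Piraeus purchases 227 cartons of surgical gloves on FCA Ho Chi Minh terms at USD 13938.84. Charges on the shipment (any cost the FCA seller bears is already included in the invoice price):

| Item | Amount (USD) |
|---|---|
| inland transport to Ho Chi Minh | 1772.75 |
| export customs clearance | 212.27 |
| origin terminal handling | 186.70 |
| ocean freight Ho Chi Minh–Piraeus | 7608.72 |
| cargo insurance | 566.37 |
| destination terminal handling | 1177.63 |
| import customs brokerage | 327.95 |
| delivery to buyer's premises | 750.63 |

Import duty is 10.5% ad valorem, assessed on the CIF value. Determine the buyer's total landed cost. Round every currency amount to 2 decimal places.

FCA: the seller delivers export-cleared goods to the carrier; the buyer bears costs from that point.
Already in the invoice (seller's account under FCA): inland to port, export clearance — exclude.
CIF value = FCA price + origin terminal + freight + insurance = 13938.84 + 186.70 + 7608.72 + 566.37 = 22300.63
Import duty = 22300.63 × 10.5% = 2341.57
Buyer bears: origin terminal 186.70 + freight 7608.72 + insurance 566.37 + destination terminal 1177.63 + brokerage 327.95 + delivery 750.63 + duty 2341.57 = 12959.57
Landed cost = invoice 13938.84 + 12959.57 = 26898.41

Total landed cost: USD 26898.41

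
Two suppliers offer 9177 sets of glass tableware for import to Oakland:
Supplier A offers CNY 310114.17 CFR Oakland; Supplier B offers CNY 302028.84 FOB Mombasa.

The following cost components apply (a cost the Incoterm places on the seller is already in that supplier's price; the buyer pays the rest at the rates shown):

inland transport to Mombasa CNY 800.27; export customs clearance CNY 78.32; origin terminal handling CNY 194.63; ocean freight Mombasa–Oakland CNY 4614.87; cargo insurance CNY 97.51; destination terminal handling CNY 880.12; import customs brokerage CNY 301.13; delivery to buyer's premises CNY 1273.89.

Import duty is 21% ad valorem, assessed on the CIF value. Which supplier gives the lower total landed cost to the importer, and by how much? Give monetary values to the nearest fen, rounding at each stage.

Supplier B is cheaper by CNY 4199.25

Supplier A (CFR):
CIF value = CFR price + insurance = 310114.17 + 97.51 = 310211.68
Import duty = 310211.68 × 21% = 65144.45
Buyer bears (A): 97.51 + 880.12 + 301.13 + 1273.89 = 2552.65
Landed cost (A) = invoice 310114.17 + 2552.65 + duty 65144.45 = 377811.27
Supplier B (FOB):
CIF value = FOB price + freight + insurance = 302028.84 + 4614.87 + 97.51 = 306741.22
Import duty = 306741.22 × 21% = 64415.66
Buyer bears (B): 4614.87 + 97.51 + 880.12 + 301.13 + 1273.89 = 7167.52
Landed cost (B) = invoice 302028.84 + 7167.52 + duty 64415.66 = 373612.02
Difference = |377811.27 − 373612.02| = 4199.25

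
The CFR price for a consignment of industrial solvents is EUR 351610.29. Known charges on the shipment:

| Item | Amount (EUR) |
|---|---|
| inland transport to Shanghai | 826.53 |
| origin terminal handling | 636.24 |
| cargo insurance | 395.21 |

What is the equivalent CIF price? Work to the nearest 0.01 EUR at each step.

Not relevant to the conversion: inland to port, origin terminal — on the seller under both CFR and CIF; already in the CFR price and stays in the CIF price.
From CFR to CIF, the seller additionally bears: insurance.
CIF price = 351610.29 + 395.21 = 352005.50

CIF price: EUR 352005.50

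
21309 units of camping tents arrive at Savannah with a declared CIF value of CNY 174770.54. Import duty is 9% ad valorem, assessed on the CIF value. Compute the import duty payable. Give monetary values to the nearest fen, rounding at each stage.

Import duty = 174770.54 × 9% = 15729.35

Import duty: CNY 15729.35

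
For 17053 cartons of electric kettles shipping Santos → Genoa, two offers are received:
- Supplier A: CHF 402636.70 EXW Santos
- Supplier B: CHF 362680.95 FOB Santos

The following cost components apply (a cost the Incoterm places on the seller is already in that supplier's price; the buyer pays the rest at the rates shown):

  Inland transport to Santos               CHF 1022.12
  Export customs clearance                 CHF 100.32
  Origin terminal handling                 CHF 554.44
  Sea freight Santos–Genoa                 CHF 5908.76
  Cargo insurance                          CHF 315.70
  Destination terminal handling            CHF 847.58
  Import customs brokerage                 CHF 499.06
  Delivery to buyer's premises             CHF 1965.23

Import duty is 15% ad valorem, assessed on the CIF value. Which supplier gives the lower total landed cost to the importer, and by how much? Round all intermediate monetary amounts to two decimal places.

Supplier B is cheaper by CHF 47877.53

Supplier A (EXW):
CIF value = EXW price + inland to port + export clearance + origin terminal + freight + insurance = 402636.70 + 1022.12 + 100.32 + 554.44 + 5908.76 + 315.70 = 410538.04
Import duty = 410538.04 × 15% = 61580.71
Buyer bears (A): 1022.12 + 100.32 + 554.44 + 5908.76 + 315.70 + 847.58 + 499.06 + 1965.23 = 11213.21
Landed cost (A) = invoice 402636.70 + 11213.21 + duty 61580.71 = 475430.62
Supplier B (FOB):
CIF value = FOB price + freight + insurance = 362680.95 + 5908.76 + 315.70 = 368905.41
Import duty = 368905.41 × 15% = 55335.81
Buyer bears (B): 5908.76 + 315.70 + 847.58 + 499.06 + 1965.23 = 9536.33
Landed cost (B) = invoice 362680.95 + 9536.33 + duty 55335.81 = 427553.09
Difference = |475430.62 − 427553.09| = 47877.53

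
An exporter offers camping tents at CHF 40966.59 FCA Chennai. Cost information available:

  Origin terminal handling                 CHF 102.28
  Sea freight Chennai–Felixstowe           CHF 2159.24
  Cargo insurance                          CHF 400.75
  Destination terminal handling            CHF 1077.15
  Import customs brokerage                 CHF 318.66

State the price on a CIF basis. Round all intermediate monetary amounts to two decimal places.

Not relevant to the conversion: brokerage, destination terminal — on the buyer under both terms; not part of either seller's price.
From FCA to CIF, the seller additionally bears: origin terminal, freight, insurance.
CIF price = 40966.59 + 102.28 + 2159.24 + 400.75 = 43628.86

CIF price: CHF 43628.86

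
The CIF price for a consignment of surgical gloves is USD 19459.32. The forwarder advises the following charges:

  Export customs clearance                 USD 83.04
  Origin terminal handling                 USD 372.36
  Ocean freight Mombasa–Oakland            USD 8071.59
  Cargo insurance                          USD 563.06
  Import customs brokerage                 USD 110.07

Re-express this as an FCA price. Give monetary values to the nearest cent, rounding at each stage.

FCA price: USD 10452.31

Not relevant to the conversion: export clearance — on the seller under both CIF and FCA; already in the CIF price and stays in the FCA price. brokerage — on the buyer under both terms; not part of either seller's price.
From CIF to FCA, the seller no longer bears: origin terminal, freight, insurance.
FCA price = 19459.32 − 372.36 − 8071.59 − 563.06 = 10452.31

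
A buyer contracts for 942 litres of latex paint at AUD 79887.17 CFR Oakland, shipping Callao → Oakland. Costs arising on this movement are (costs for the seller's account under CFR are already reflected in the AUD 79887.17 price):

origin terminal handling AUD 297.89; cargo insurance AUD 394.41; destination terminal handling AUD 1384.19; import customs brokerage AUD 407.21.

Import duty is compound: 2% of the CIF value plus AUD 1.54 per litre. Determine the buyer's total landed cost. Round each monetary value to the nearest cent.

Total landed cost: AUD 85129.29

CFR: the seller pays costs through ocean freight to the destination port, but not insurance.
Already in the invoice (seller's account under CFR): origin terminal — exclude.
CIF value = CFR price + insurance = 79887.17 + 394.41 = 80281.58
Ad valorem component: 80281.58 × 2% = 1605.63
Specific component: 942 × 1.54 = 1450.68
Import duty = 1605.63 + 1450.68 = 3056.31
Buyer bears: insurance 394.41 + destination terminal 1384.19 + brokerage 407.21 + duty 3056.31 = 5242.12
Landed cost = invoice 79887.17 + 5242.12 = 85129.29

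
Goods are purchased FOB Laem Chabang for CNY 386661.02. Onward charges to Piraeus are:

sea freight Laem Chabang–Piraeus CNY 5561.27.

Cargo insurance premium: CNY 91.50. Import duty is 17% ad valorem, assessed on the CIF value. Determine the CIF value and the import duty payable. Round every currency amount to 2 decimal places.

CIF value: CNY 392313.79; import duty: CNY 66693.34

CIF = FOB price + freight + insurance
CIF = 386661.02 + 5561.27 + 91.50 = 392313.79
Import duty = 392313.79 × 17% = 66693.34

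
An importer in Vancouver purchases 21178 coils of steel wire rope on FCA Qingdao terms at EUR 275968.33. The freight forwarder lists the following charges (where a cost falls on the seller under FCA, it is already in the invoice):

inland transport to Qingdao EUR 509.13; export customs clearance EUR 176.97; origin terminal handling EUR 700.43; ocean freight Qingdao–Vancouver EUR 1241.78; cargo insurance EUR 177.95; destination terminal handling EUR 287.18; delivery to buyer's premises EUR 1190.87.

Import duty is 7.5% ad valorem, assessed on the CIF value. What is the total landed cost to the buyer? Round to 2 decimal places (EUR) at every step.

Total landed cost: EUR 300423.18

FCA: the seller delivers export-cleared goods to the carrier; the buyer bears costs from that point.
Already in the invoice (seller's account under FCA): inland to port, export clearance — exclude.
CIF value = FCA price + origin terminal + freight + insurance = 275968.33 + 700.43 + 1241.78 + 177.95 = 278088.49
Import duty = 278088.49 × 7.5% = 20856.64
Buyer bears: origin terminal 700.43 + freight 1241.78 + insurance 177.95 + destination terminal 287.18 + delivery 1190.87 + duty 20856.64 = 24454.85
Landed cost = invoice 275968.33 + 24454.85 = 300423.18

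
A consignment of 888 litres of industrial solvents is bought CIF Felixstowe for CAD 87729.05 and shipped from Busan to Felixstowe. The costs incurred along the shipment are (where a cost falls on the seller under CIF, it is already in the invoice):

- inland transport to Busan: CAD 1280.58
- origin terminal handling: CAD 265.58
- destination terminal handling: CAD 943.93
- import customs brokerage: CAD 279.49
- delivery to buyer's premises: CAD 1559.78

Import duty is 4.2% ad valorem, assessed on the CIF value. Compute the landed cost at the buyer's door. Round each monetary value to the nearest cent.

CIF: the seller pays costs through ocean freight and marine insurance to the destination port.
Already in the invoice (seller's account under CIF): inland to port, origin terminal — exclude.
The CIF price already equals the CIF value: 87729.05
Import duty = 87729.05 × 4.2% = 3684.62
Buyer bears: destination terminal 943.93 + brokerage 279.49 + delivery 1559.78 + duty 3684.62 = 6467.82
Landed cost = invoice 87729.05 + 6467.82 = 94196.87

Total landed cost: CAD 94196.87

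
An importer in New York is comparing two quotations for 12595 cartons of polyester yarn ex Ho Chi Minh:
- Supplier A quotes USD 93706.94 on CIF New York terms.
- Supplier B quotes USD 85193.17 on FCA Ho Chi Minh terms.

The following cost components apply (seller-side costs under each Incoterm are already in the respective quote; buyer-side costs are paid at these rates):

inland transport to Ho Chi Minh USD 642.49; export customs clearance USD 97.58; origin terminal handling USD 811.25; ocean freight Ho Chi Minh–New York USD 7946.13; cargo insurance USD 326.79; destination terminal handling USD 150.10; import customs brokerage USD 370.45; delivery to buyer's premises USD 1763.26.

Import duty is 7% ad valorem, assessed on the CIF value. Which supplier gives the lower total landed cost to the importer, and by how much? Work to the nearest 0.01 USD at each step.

Supplier A is cheaper by USD 610.32

Supplier A (CIF):
The CIF price already equals the CIF value: 93706.94
Import duty = 93706.94 × 7% = 6559.49
Buyer bears (A): 150.10 + 370.45 + 1763.26 = 2283.81
Landed cost (A) = invoice 93706.94 + 2283.81 + duty 6559.49 = 102550.24
Supplier B (FCA):
CIF value = FCA price + origin terminal + freight + insurance = 85193.17 + 811.25 + 7946.13 + 326.79 = 94277.34
Import duty = 94277.34 × 7% = 6599.41
Buyer bears (B): 811.25 + 7946.13 + 326.79 + 150.10 + 370.45 + 1763.26 = 11367.98
Landed cost (B) = invoice 85193.17 + 11367.98 + duty 6599.41 = 103160.56
Difference = |102550.24 − 103160.56| = 610.32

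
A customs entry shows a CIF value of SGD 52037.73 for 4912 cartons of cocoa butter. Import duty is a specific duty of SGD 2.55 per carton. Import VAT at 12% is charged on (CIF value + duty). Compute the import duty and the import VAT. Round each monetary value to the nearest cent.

Import duty: SGD 12525.60; import VAT: SGD 7747.60

Import duty = 4912 × 2.55 = 12525.60
VAT base = CIF + duty = 52037.73 + 12525.60 = 64563.33
Import VAT = 64563.33 × 12% = 7747.60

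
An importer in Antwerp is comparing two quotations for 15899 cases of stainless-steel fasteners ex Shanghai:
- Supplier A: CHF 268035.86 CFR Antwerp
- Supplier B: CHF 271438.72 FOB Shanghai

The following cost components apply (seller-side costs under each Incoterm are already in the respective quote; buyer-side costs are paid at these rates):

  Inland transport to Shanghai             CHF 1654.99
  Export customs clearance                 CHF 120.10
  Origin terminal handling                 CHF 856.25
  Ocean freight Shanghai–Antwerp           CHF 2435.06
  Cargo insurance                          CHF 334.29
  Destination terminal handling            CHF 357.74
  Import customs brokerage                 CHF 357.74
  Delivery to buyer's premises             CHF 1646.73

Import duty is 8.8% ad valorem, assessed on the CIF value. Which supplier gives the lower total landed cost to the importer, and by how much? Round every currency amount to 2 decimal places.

Supplier A is cheaper by CHF 6351.66

Supplier A (CFR):
CIF value = CFR price + insurance = 268035.86 + 334.29 = 268370.15
Import duty = 268370.15 × 8.8% = 23616.57
Buyer bears (A): 334.29 + 357.74 + 357.74 + 1646.73 = 2696.50
Landed cost (A) = invoice 268035.86 + 2696.50 + duty 23616.57 = 294348.93
Supplier B (FOB):
CIF value = FOB price + freight + insurance = 271438.72 + 2435.06 + 334.29 = 274208.07
Import duty = 274208.07 × 8.8% = 24130.31
Buyer bears (B): 2435.06 + 334.29 + 357.74 + 357.74 + 1646.73 = 5131.56
Landed cost (B) = invoice 271438.72 + 5131.56 + duty 24130.31 = 300700.59
Difference = |294348.93 − 300700.59| = 6351.66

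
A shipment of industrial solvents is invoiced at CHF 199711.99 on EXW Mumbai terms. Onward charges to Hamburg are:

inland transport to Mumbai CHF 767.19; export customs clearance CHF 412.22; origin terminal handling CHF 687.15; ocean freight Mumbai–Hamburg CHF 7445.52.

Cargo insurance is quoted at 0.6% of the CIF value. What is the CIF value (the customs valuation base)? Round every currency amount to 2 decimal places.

Let C be the CIF value. C = EXW price + pre-shipment costs + freight + 0.6% × C
C − 0.6% × C = 199711.99 + 767.19 + 412.22 + 687.15 + 7445.52
0.994 × C = 209024.07
C = 209024.07 / 0.994 = 210285.78
Insurance premium = 0.6% × 210285.78 = 1261.71

CIF value: CHF 210285.78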